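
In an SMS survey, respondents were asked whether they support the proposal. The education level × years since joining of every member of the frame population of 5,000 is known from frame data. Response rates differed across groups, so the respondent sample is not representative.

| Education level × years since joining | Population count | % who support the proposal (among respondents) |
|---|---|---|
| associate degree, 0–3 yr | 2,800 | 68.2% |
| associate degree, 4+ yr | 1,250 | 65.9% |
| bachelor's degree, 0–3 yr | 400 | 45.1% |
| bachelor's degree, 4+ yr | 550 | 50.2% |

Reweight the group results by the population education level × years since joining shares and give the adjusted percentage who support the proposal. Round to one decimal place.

63.8%

Weight each group's respondent value by its population share:
  associate degree, 0–3 yr: (2,800/5,000) × 68.2 = 38.192
  associate degree, 4+ yr: (1,250/5,000) × 65.9 = 16.475
  bachelor's degree, 0–3 yr: (400/5,000) × 45.1 = 3.608
  bachelor's degree, 4+ yr: (550/5,000) × 50.2 = 5.522
Post-stratified estimate = 63.797 → 63.8%.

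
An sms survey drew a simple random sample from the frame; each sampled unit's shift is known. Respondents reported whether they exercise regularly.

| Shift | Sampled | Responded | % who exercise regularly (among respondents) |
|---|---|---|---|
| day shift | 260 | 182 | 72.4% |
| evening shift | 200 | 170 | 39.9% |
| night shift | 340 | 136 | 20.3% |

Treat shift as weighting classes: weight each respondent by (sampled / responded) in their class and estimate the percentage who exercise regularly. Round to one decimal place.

Response rates by class: day shift 182/260 = 70%, evening shift 170/200 = 85%, night shift 136/340 = 40%.
Each respondent's weight = sampled/responded in their class; summing within a class gives n_sampled, so:
  day shift: 260 × 72.4 = 18,824
  evening shift: 200 × 39.9 = 7980
  night shift: 340 × 20.3 = 6902
Adjusted estimate = 33,706 / 800 = 42.1325 → 42.1%.

42.1%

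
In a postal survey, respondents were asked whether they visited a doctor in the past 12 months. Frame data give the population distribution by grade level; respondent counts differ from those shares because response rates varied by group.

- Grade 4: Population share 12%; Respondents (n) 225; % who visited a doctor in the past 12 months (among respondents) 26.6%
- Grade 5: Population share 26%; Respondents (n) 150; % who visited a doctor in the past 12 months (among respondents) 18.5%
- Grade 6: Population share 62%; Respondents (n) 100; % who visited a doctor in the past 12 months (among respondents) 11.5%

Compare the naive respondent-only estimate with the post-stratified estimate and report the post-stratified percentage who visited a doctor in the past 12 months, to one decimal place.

15.1%

Naive respondent-only estimate (weights = respondent counts):
  (225/475)×26.6 + (150/475)×18.5 + (100/475)×11.5 = 20.8632%
Post-stratified estimate weights by population shares:
  0.12×26.6 + 0.26×18.5 + 0.62×11.5 = 15.132%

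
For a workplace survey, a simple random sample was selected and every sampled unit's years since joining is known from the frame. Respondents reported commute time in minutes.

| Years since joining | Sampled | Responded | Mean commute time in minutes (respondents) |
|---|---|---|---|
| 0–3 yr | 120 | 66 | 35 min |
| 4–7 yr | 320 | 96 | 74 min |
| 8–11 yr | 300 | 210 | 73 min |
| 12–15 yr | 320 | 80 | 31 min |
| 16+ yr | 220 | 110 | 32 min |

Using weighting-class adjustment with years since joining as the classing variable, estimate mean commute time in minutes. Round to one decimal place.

Response rates by class: 0–3 yr 66/120 = 55%, 4–7 yr 96/320 = 30%, 8–11 yr 210/300 = 70%, 12–15 yr 80/320 = 25%, 16+ yr 110/220 = 50%.
Weighting each respondent by the inverse class response rate inflates each class back to its sampled size, so the class weight is n_sampled:
  0–3 yr: 120 × 35 = 4200
  4–7 yr: 320 × 74 = 23,680
  8–11 yr: 300 × 73 = 21,900
  12–15 yr: 320 × 31 = 9920
  16+ yr: 220 × 32 = 7040
Adjusted estimate = 66,740 / 1,280 = 52.1406 → 52.1.

52.1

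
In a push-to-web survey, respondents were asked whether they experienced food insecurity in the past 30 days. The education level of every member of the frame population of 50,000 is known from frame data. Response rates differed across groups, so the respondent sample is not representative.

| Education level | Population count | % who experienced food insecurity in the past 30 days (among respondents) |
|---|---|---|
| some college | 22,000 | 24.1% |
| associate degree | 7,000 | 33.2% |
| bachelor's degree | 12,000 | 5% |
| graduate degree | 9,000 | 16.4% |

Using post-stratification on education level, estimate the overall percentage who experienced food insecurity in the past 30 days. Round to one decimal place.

Weight each group's respondent value by its population share:
  some college: (22,000/50,000) × 24.1 = 10.604
  associate degree: (7,000/50,000) × 33.2 = 4.648
  bachelor's degree: (12,000/50,000) × 5 = 1.2
  graduate degree: (9,000/50,000) × 16.4 = 2.952
Post-stratified estimate = 19.404 → 19.4%.

19.4%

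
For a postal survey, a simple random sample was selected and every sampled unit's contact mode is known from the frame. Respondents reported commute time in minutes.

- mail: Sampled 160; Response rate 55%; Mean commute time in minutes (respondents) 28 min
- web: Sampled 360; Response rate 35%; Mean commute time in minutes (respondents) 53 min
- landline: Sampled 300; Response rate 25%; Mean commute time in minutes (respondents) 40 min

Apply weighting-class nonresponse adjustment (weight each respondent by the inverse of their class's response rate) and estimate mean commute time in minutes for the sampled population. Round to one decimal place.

Inverse-response-rate weighting restores each class to its sampled count, so class totals weight by n_sampled:
  mail: 160 × 28 = 4480
  web: 360 × 53 = 19,080
  landline: 300 × 40 = 12,000
Adjusted estimate = 35,560 / 820 = 43.3659 → 43.4.

43.4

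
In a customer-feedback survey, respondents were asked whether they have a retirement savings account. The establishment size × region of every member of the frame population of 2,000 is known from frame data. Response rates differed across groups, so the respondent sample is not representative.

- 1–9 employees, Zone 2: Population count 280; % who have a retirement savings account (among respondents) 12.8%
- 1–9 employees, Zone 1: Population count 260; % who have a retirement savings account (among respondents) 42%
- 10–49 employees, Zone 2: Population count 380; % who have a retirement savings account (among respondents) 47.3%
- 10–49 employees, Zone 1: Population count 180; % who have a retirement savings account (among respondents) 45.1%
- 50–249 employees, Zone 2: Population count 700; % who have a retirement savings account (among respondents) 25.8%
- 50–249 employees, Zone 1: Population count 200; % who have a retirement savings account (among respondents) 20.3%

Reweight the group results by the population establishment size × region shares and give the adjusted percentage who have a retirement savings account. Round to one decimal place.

31.4%

Reweight to the known establishment size × region distribution:
  1–9 employees, Zone 2: (280/2,000) × 12.8 = 1.792
  1–9 employees, Zone 1: (260/2,000) × 42 = 5.46
  10–49 employees, Zone 2: (380/2,000) × 47.3 = 8.987
  10–49 employees, Zone 1: (180/2,000) × 45.1 = 4.059
  50–249 employees, Zone 2: (700/2,000) × 25.8 = 9.03
  50–249 employees, Zone 1: (200/2,000) × 20.3 = 2.03
Post-stratified estimate = 31.358 → 31.4%.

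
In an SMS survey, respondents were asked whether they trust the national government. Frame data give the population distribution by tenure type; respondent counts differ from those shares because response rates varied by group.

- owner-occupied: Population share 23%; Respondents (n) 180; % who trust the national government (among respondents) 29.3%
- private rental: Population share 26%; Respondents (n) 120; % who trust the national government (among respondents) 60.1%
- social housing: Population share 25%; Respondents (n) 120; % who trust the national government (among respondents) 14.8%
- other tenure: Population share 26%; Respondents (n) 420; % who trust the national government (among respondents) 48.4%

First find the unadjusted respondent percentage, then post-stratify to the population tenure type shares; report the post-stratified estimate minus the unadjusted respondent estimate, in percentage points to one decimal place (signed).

-2.5 percentage points

Without adjustment, the pooled respondent share is:
  (180/840)×29.3 + (120/840)×60.1 + (120/840)×14.8 + (420/840)×48.4 = 41.1786%
Reweighting by population tenure type shares:
  0.23×29.3 + 0.26×60.1 + 0.25×14.8 + 0.26×48.4 = 38.649%
Difference = 38.649 − 41.1786 = -2.5296 pp.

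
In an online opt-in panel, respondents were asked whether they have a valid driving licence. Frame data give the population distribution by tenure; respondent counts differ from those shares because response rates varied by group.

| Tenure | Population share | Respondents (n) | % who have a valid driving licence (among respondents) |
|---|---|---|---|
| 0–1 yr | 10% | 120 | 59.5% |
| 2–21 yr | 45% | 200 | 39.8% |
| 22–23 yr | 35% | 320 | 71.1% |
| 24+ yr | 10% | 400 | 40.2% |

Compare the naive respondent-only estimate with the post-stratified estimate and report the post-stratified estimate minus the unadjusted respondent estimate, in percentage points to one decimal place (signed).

Without adjustment, the pooled respondent share is:
  (120/1040)×59.5 + (200/1040)×39.8 + (320/1040)×71.1 + (400/1040)×40.2 = 51.8577%
Post-stratifying to population shares instead:
  0.1×59.5 + 0.45×39.8 + 0.35×71.1 + 0.1×40.2 = 52.765%
Difference = 52.765 − 51.8577 = 0.9073 pp.

+0.9 percentage points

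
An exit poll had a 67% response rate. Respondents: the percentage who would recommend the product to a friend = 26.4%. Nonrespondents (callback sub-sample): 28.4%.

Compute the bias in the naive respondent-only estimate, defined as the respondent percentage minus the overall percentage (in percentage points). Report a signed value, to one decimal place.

-0.7 percentage points

Nonresponse fraction = 1 − 0.67 = 0.33.
Bias = (nonresponse fraction) × (respondent percentage − nonrespondent percentage)
     = 0.33 × (26.4 − 28.4) = 0.33 × -2 = -0.66.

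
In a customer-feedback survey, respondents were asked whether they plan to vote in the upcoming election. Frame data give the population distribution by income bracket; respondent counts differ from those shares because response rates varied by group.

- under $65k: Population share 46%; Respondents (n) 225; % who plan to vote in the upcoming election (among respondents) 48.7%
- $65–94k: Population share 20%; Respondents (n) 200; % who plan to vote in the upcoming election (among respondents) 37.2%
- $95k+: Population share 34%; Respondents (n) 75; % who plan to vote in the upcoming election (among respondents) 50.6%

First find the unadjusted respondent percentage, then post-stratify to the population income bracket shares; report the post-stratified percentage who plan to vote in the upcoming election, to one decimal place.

Naive respondent-only estimate (weights = respondent counts):
  (225/500)×48.7 + (200/500)×37.2 + (75/500)×50.6 = 44.385%
Post-stratifying to population shares instead:
  0.46×48.7 + 0.2×37.2 + 0.34×50.6 = 47.046%

47.0%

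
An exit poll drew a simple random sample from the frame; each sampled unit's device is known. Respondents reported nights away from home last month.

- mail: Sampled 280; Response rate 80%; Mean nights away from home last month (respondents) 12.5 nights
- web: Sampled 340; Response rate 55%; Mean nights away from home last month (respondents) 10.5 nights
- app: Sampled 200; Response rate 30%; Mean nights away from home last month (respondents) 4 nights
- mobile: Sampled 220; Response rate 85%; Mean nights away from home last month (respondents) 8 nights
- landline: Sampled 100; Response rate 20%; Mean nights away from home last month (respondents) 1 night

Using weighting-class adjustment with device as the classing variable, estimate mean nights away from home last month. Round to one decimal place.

8.5

With weight = n_sampled/n_responded per class, the weighted class total is n_sampled:
  mail: 280 × 12.5 = 3500
  web: 340 × 10.5 = 3570
  app: 200 × 4 = 800
  mobile: 220 × 8 = 1760
  landline: 100 × 1 = 100
Adjusted estimate = 9730 / 1,140 = 8.53509 → 8.5.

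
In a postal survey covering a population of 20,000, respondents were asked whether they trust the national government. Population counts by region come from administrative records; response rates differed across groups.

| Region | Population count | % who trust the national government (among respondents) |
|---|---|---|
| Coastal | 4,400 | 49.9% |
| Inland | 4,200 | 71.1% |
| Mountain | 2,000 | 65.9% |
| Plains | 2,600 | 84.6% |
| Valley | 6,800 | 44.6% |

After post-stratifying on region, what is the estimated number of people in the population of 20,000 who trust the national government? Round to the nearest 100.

11,700

Each cell contributes its population count × the respondent rate:
  Coastal: 4,400 × 49.9% = 2195.6
  Inland: 4,200 × 71.1% = 2986.2
  Mountain: 2,000 × 65.9% = 1318
  Plains: 2,600 × 84.6% = 2199.6
  Valley: 6,800 × 44.6% = 3032.8
Estimated total = 11732.2 → 11,700.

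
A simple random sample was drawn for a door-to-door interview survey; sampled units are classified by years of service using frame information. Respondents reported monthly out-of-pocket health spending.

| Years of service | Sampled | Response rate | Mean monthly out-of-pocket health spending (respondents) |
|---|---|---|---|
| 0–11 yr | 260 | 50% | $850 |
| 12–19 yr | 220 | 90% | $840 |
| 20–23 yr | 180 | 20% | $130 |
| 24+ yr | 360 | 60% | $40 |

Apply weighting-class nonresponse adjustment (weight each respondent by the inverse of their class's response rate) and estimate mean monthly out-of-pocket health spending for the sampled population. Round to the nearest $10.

$430

Weighting each respondent by the inverse class response rate inflates each class back to its sampled size, so the class weight is n_sampled:
  0–11 yr: 260 × 850 = 221,000
  12–19 yr: 220 × 840 = 184,800
  20–23 yr: 180 × 130 = 23,400
  24+ yr: 360 × 40 = 14,400
Adjusted estimate = 443,600 / 1,020 = 434.902 → $430.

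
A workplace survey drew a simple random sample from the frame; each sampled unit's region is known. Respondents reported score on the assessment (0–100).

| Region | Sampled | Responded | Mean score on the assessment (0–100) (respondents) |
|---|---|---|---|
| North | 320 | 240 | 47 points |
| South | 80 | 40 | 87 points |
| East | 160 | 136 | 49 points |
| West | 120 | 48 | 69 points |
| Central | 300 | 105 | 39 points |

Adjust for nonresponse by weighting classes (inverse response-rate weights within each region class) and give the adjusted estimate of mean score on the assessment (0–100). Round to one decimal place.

Class response rates: North 240/320 = 75%, South 40/80 = 50%, East 136/160 = 85%, West 48/120 = 40%, Central 105/300 = 35%.
With weight = n_sampled/n_responded per class, the weighted class total is n_sampled:
  North: 320 × 47 = 15,040
  South: 80 × 87 = 6960
  East: 160 × 49 = 7840
  West: 120 × 69 = 8280
  Central: 300 × 39 = 11,700
Adjusted estimate = 49,820 / 980 = 50.8367 → 50.8.

50.8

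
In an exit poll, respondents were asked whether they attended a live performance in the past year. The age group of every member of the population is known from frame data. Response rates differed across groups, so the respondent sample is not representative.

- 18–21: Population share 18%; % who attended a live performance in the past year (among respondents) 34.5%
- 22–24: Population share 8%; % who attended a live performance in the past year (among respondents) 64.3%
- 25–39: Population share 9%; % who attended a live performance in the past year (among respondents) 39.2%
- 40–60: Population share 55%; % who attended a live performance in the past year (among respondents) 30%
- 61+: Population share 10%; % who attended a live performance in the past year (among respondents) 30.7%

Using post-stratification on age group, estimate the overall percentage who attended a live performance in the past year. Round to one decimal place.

34.5%

Reweight to the known age group distribution:
  18–21: 0.18 × 34.5 = 6.21
  22–24: 0.08 × 64.3 = 5.144
  25–39: 0.09 × 39.2 = 3.528
  40–60: 0.55 × 30 = 16.5
  61+: 0.1 × 30.7 = 3.07
Post-stratified estimate = 34.452 → 34.5%.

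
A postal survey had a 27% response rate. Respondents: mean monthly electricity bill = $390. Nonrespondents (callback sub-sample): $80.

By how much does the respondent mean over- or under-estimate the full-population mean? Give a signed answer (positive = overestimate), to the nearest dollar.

+$226

Nonresponse fraction = 1 − 0.27 = 0.73.
Bias = (nonresponse fraction) × (respondent mean − nonrespondent mean)
     = 0.73 × (390 − 80) = 0.73 × 310 = 226.3.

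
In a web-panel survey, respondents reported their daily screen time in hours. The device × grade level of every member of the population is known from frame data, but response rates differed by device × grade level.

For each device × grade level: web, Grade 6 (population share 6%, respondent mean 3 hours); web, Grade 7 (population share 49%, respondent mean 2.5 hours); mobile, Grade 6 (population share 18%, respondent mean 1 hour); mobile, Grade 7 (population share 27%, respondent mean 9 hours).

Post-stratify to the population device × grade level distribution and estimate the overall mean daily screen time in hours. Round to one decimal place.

4.0

Each cell contributes population-share × respondent value:
  web, Grade 6: 0.06 × 3 = 0.18
  web, Grade 7: 0.49 × 2.5 = 1.225
  mobile, Grade 6: 0.18 × 1 = 0.18
  mobile, Grade 7: 0.27 × 9 = 2.43
Post-stratified estimate = 4.015 → 4.0.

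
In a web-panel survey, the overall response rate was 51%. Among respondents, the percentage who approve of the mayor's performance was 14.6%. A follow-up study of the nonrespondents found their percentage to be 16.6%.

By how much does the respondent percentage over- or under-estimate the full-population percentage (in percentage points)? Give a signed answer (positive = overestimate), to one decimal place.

Nonresponse fraction = 1 − 0.51 = 0.49.
Bias = (nonresponse fraction) × (respondent percentage − nonrespondent percentage)
     = 0.49 × (14.6 − 16.6) = 0.49 × -2 = -0.98.

-1.0 percentage points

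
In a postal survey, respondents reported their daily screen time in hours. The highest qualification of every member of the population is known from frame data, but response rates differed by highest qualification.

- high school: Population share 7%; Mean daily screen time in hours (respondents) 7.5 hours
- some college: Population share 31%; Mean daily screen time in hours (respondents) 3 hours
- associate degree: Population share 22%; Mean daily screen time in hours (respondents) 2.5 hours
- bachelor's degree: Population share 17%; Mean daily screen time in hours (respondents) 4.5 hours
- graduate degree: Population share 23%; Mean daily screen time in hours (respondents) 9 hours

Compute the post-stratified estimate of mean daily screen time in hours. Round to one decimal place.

4.8

Post-stratification weights by population share, not respondent share:
  high school: 0.07 × 7.5 = 0.525
  some college: 0.31 × 3 = 0.93
  associate degree: 0.22 × 2.5 = 0.55
  bachelor's degree: 0.17 × 4.5 = 0.765
  graduate degree: 0.23 × 9 = 2.07
Post-stratified estimate = 4.84 → 4.8.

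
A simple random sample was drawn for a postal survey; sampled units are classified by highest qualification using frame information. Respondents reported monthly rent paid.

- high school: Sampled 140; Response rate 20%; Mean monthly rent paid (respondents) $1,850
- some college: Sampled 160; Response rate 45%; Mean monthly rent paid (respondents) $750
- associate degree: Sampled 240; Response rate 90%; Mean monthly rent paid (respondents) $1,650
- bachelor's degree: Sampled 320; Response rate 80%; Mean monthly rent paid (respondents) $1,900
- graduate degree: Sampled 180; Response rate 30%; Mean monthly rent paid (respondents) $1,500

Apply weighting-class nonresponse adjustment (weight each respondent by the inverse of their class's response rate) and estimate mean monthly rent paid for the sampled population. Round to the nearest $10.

Weighting each respondent by the inverse class response rate inflates each class back to its sampled size, so the class weight is n_sampled:
  high school: 140 × 1850 = 259,000
  some college: 160 × 750 = 120,000
  associate degree: 240 × 1650 = 396,000
  bachelor's degree: 320 × 1900 = 608,000
  graduate degree: 180 × 1500 = 270,000
Adjusted estimate = 1,653,000 / 1,040 = 1589.42 → $1,590.

$1,590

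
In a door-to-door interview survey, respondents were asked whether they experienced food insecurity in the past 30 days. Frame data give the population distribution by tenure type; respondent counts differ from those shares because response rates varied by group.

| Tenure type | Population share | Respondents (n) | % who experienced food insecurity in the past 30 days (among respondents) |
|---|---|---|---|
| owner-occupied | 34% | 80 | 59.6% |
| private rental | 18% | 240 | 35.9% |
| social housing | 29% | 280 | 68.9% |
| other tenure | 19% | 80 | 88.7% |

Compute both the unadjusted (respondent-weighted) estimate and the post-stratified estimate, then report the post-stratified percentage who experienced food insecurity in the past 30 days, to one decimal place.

Without adjustment, the pooled respondent share is:
  (80/680)×59.6 + (240/680)×35.9 + (280/680)×68.9 + (80/680)×88.7 = 58.4882%
Reweighting by population tenure type shares:
  0.34×59.6 + 0.18×35.9 + 0.29×68.9 + 0.19×88.7 = 63.56%

63.6%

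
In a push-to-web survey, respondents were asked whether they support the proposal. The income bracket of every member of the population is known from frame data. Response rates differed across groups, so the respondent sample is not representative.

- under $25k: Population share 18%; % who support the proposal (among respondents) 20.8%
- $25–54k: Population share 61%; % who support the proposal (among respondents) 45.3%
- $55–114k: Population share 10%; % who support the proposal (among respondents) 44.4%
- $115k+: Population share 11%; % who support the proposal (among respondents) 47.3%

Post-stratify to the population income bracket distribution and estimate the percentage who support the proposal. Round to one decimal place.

41.0%

Reweight to the known income bracket distribution:
  under $25k: 0.18 × 20.8 = 3.744
  $25–54k: 0.61 × 45.3 = 27.633
  $55–114k: 0.1 × 44.4 = 4.44
  $115k+: 0.11 × 47.3 = 5.203
Post-stratified estimate = 41.02 → 41.0%.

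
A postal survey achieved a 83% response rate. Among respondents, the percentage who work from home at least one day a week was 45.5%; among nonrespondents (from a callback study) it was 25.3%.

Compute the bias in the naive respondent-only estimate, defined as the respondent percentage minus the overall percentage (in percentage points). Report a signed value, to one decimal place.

+3.4 percentage points

Nonresponse fraction = 1 − 0.83 = 0.17.
Bias = (nonresponse fraction) × (respondent percentage − nonrespondent percentage)
     = 0.17 × (45.5 − 25.3) = 0.17 × 20.2 = 3.434.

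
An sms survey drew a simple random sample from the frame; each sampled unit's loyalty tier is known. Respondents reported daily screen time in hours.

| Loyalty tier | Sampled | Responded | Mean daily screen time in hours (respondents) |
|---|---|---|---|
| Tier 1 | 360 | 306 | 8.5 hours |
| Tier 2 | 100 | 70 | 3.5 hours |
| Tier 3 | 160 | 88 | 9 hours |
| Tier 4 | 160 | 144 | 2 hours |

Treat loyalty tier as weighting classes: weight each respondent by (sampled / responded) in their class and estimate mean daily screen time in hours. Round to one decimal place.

6.6

Response rates by class: Tier 1 306/360 = 85%, Tier 2 70/100 = 70%, Tier 3 88/160 = 55%, Tier 4 144/160 = 90%.
Inverse-response-rate weighting restores each class to its sampled count, so class totals weight by n_sampled:
  Tier 1: 360 × 8.5 = 3060
  Tier 2: 100 × 3.5 = 350
  Tier 3: 160 × 9 = 1440
  Tier 4: 160 × 2 = 320
Adjusted estimate = 5170 / 780 = 6.62821 → 6.6.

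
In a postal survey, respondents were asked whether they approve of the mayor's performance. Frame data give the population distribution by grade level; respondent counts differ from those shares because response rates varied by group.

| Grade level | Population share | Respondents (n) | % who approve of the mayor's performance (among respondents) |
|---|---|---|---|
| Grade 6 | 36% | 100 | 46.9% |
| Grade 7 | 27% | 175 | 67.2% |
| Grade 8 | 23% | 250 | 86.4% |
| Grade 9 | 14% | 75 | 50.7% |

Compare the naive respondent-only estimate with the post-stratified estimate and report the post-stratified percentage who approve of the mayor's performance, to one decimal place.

62.0%

Unadjusted (pooled respondent) estimate weights by respondent counts:
  (100/600)×46.9 + (175/600)×67.2 + (250/600)×86.4 + (75/600)×50.7 = 69.7542%
Post-stratified estimate weights by population shares:
  0.36×46.9 + 0.27×67.2 + 0.23×86.4 + 0.14×50.7 = 61.998%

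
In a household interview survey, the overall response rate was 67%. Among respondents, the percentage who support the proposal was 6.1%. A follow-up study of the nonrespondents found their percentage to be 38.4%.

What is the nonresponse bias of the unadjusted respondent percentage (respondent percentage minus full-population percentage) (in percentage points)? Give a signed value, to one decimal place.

Nonresponse fraction = 1 − 0.67 = 0.33.
Bias = (nonresponse fraction) × (respondent percentage − nonrespondent percentage)
     = 0.33 × (6.1 − 38.4) = 0.33 × -32.3 = -10.659.

-10.7 percentage points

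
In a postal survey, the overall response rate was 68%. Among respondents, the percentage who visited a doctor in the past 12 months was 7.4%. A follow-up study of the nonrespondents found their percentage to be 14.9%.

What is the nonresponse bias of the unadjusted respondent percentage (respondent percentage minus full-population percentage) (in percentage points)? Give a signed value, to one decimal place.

Nonresponse fraction = 1 − 0.68 = 0.32.
Bias = (nonresponse fraction) × (respondent percentage − nonrespondent percentage)
     = 0.32 × (7.4 − 14.9) = 0.32 × -7.5 = -2.4.

-2.4 percentage points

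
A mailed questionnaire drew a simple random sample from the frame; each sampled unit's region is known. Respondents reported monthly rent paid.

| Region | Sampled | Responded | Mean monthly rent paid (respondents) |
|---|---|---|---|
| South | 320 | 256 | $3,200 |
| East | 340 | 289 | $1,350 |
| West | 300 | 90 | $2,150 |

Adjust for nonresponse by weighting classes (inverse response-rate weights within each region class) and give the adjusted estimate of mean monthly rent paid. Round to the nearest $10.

Class response rates: South 256/320 = 80%, East 289/340 = 85%, West 90/300 = 30%.
Each respondent's weight = sampled/responded in their class; summing within a class gives n_sampled, so:
  South: 320 × 3200 = 1,024,000
  East: 340 × 1350 = 459,000
  West: 300 × 2150 = 645,000
Adjusted estimate = 2,128,000 / 960 = 2216.67 → $2,220.

$2,220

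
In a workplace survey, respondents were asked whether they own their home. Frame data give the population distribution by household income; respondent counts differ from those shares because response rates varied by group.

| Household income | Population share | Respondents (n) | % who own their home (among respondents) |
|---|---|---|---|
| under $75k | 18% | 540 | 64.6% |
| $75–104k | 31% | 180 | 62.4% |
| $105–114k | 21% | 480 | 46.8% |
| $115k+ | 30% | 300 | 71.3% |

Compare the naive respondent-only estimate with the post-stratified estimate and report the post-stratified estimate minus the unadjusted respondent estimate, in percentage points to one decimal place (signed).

Naive respondent-only estimate (weights = respondent counts):
  (540/1500)×64.6 + (180/1500)×62.4 + (480/1500)×46.8 + (300/1500)×71.3 = 59.98%
Reweighting by population household income shares:
  0.18×64.6 + 0.31×62.4 + 0.21×46.8 + 0.3×71.3 = 62.19%
Difference = 62.19 − 59.98 = 2.21 pp.

+2.2 percentage points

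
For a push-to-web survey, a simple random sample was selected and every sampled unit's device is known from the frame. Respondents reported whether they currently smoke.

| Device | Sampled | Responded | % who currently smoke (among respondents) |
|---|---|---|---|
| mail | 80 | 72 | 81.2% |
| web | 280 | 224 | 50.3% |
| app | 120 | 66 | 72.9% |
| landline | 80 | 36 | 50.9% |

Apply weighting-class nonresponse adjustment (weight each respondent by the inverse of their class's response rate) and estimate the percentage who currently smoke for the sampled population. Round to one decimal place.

59.6%

Class response rates: mail 72/80 = 90%, web 224/280 = 80%, app 66/120 = 55%, landline 36/80 = 45%.
With weight = n_sampled/n_responded per class, the weighted class total is n_sampled:
  mail: 80 × 81.2 = 6496
  web: 280 × 50.3 = 14,084
  app: 120 × 72.9 = 8748
  landline: 80 × 50.9 = 4072
Adjusted estimate = 33,400 / 560 = 59.6429 → 59.6%.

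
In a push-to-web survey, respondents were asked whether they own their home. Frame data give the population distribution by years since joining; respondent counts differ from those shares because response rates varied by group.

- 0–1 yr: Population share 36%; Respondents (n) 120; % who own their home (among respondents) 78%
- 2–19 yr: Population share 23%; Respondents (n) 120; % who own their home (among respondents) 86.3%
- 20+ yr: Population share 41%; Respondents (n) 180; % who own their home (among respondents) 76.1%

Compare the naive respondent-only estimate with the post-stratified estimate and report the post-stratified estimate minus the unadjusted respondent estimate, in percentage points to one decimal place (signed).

Unadjusted (pooled respondent) estimate weights by respondent counts:
  (120/420)×78 + (120/420)×86.3 + (180/420)×76.1 = 79.5571%
Post-stratifying to population shares instead:
  0.36×78 + 0.23×86.3 + 0.41×76.1 = 79.13%
Difference = 79.13 − 79.5571 = -0.4271 pp.

-0.4 percentage points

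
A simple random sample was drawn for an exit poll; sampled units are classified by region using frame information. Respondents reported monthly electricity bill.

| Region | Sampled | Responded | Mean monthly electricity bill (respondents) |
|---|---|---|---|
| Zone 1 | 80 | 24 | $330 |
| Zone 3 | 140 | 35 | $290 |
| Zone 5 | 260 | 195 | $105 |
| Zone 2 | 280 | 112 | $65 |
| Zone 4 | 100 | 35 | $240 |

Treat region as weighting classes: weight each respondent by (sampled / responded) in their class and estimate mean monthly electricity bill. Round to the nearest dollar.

Class response rates: Zone 1 24/80 = 30%, Zone 3 35/140 = 25%, Zone 5 195/260 = 75%, Zone 2 112/280 = 40%, Zone 4 35/100 = 35%.
Weighting each respondent by the inverse class response rate inflates each class back to its sampled size, so the class weight is n_sampled:
  Zone 1: 80 × 330 = 26,400
  Zone 3: 140 × 290 = 40,600
  Zone 5: 260 × 105 = 27,300
  Zone 2: 280 × 65 = 18,200
  Zone 4: 100 × 240 = 24,000
Adjusted estimate = 136,500 / 860 = 158.721 → $159.

$159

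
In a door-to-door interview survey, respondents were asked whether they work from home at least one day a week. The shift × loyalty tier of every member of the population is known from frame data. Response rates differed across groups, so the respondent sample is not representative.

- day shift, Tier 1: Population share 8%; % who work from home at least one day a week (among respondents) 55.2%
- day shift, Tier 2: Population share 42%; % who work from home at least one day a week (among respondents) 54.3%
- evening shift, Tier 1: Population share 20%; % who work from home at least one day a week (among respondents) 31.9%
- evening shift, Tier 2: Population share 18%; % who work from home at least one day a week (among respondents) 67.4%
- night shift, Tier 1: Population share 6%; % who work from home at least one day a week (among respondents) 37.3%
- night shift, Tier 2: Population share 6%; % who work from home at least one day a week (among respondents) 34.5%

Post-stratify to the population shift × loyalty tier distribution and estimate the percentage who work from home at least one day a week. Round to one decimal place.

Weight each group's respondent value by its population share:
  day shift, Tier 1: 0.08 × 55.2 = 4.416
  day shift, Tier 2: 0.42 × 54.3 = 22.806
  evening shift, Tier 1: 0.2 × 31.9 = 6.38
  evening shift, Tier 2: 0.18 × 67.4 = 12.132
  night shift, Tier 1: 0.06 × 37.3 = 2.238
  night shift, Tier 2: 0.06 × 34.5 = 2.07
Post-stratified estimate = 50.042 → 50.0%.

50.0%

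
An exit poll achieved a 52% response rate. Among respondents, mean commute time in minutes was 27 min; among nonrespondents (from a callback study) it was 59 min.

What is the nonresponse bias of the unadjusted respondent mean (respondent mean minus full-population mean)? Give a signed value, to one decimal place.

Nonresponse fraction = 1 − 0.52 = 0.48.
Bias = (nonresponse fraction) × (respondent mean − nonrespondent mean)
     = 0.48 × (27 − 59) = 0.48 × -32 = -15.36.

-15.4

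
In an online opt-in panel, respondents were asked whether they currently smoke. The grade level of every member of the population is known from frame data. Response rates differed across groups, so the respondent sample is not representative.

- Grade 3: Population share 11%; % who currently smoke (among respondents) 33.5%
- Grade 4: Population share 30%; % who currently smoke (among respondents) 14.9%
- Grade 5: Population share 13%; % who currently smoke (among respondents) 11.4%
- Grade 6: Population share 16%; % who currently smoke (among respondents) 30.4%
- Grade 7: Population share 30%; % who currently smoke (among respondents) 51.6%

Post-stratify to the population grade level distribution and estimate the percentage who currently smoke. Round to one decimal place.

30.0%

Weight each group's respondent value by its population share:
  Grade 3: 0.11 × 33.5 = 3.685
  Grade 4: 0.3 × 14.9 = 4.47
  Grade 5: 0.13 × 11.4 = 1.482
  Grade 6: 0.16 × 30.4 = 4.864
  Grade 7: 0.3 × 51.6 = 15.48
Post-stratified estimate = 29.981 → 30.0%.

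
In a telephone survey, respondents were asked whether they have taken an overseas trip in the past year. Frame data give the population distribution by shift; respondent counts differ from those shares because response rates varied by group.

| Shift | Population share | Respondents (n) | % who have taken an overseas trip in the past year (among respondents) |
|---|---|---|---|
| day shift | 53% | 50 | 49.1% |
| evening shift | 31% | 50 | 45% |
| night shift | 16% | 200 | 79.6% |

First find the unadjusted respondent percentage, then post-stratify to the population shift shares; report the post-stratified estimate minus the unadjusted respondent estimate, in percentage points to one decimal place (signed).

-16.0 percentage points

Naive respondent-only estimate (weights = respondent counts):
  (50/300)×49.1 + (50/300)×45 + (200/300)×79.6 = 68.75%
Reweighting by population shift shares:
  0.53×49.1 + 0.31×45 + 0.16×79.6 = 52.709%
Difference = 52.709 − 68.75 = -16.041 pp.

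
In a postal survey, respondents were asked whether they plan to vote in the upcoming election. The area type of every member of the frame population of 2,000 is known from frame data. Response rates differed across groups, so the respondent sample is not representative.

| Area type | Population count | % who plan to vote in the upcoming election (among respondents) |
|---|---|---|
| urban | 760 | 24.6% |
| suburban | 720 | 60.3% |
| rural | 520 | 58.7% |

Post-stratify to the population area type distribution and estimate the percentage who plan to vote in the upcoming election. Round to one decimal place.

46.3%

Reweight to the known area type distribution:
  urban: (760/2,000) × 24.6 = 9.348
  suburban: (720/2,000) × 60.3 = 21.708
  rural: (520/2,000) × 58.7 = 15.262
Post-stratified estimate = 46.318 → 46.3%.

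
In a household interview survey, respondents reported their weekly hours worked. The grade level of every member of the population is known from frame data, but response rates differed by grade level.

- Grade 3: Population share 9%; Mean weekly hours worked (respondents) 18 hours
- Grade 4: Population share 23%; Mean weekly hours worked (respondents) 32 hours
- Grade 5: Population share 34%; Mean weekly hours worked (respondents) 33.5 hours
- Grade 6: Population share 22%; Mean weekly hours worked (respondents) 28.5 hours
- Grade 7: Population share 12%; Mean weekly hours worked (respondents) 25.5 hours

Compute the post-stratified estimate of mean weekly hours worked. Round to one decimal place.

29.7

Reweight to the known grade level distribution:
  Grade 3: 0.09 × 18 = 1.62
  Grade 4: 0.23 × 32 = 7.36
  Grade 5: 0.34 × 33.5 = 11.39
  Grade 6: 0.22 × 28.5 = 6.27
  Grade 7: 0.12 × 25.5 = 3.06
Post-stratified estimate = 29.7 → 29.7.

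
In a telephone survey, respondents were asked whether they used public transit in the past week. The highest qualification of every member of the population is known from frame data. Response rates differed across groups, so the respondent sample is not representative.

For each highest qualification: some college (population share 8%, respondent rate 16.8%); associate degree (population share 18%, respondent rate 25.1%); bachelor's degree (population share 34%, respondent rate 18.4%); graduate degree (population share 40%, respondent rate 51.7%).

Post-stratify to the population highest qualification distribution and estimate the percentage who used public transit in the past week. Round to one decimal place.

32.8%

Post-stratification weights by population share, not respondent share:
  some college: 0.08 × 16.8 = 1.344
  associate degree: 0.18 × 25.1 = 4.518
  bachelor's degree: 0.34 × 18.4 = 6.256
  graduate degree: 0.4 × 51.7 = 20.68
Post-stratified estimate = 32.798 → 32.8%.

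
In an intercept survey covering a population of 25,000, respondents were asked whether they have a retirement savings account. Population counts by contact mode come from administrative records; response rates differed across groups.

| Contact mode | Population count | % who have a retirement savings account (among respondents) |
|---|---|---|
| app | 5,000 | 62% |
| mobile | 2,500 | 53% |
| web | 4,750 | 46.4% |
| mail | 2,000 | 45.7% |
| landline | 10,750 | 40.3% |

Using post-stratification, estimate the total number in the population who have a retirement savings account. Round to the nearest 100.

Estimated count per cell = population count × respondent percentage:
  app: 5,000 × 62% = 3100
  mobile: 2,500 × 53% = 1325
  web: 4,750 × 46.4% = 2204
  mail: 2,000 × 45.7% = 914
  landline: 10,750 × 40.3% = 4332.25
Estimated total = 11875.2 → 11,900.

11,900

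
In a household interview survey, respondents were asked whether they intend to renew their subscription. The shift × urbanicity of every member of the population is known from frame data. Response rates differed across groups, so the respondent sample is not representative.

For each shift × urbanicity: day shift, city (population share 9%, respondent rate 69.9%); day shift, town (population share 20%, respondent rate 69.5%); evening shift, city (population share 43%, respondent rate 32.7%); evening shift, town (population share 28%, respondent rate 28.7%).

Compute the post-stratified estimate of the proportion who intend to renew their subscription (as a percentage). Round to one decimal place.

42.3%

Reweight to the known shift × urbanicity distribution:
  day shift, city: 0.09 × 69.9 = 6.291
  day shift, town: 0.2 × 69.5 = 13.9
  evening shift, city: 0.43 × 32.7 = 14.061
  evening shift, town: 0.28 × 28.7 = 8.036
Post-stratified estimate = 42.288 → 42.3%.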